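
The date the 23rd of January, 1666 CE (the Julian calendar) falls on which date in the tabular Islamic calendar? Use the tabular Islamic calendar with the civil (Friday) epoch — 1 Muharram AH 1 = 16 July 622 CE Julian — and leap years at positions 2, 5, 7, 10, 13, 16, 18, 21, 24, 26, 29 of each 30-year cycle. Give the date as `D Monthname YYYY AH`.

27 Rajab 1076 AH

The source date corresponds to 2 February 1666 in the Gregorian calendar (JDN 2329587).
That day falls on 27 Rajab 1076 AH in the tabular Islamic calendar.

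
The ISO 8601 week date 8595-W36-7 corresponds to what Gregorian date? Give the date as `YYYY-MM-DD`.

ISO week 1 of 8595 is the week containing the first Thursday of 8595.
Week 36, day 7 (Sunday) lands on 8595-09-06.

8595-09-06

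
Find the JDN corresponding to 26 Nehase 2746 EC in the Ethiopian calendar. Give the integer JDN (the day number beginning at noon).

2727187

In the Gregorian calendar the same day is 7 September 2754.
JDN 2400001 is 17 November 1858 CE (Gregorian), MJD 0; the target day is +327186 days from there, so JDN = 2727187.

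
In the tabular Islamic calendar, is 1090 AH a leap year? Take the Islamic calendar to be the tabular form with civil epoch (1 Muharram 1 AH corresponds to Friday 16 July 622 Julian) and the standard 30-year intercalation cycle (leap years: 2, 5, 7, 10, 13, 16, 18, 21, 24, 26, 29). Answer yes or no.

Year 1090 AH is year 10 of its 30-year cycle; leap positions are 2, 5, 7, 10, 13, 16, 18, 21, 24, 26, 29, so it is a leap year (355 days).

yes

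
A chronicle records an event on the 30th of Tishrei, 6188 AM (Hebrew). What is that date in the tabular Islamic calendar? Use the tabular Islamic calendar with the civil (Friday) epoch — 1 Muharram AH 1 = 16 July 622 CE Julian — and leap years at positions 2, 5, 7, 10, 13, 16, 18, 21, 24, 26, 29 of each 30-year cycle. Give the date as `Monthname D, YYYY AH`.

Ramadan 1, 1861 AH

Both dates share Julian Day Number 2607798; in the tabular Islamic calendar that is 1 Ramadan 1861 AH.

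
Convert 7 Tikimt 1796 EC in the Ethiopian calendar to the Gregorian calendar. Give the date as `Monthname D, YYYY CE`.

Julian Day Number of the source date = 2379881.
Converting JDN 2379881 to the Gregorian calendar gives 17 October 1803 CE.

October 17, 1803 CE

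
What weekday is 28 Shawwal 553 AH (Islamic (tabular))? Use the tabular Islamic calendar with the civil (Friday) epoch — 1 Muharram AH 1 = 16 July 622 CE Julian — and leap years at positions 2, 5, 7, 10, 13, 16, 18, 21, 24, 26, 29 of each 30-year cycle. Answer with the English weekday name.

Equivalently 29 November 1158 Gregorian, JDN 2144343.
Since JDN mod 7 = 5 (0 = Monday), the day is Saturday.

Saturday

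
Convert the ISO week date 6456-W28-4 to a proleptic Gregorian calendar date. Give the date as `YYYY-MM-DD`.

ISO week 1 of 6456 is the week containing the first Thursday of 6456.
Week 28, day 4 (Thursday) lands on 6456-07-13.

6456-07-13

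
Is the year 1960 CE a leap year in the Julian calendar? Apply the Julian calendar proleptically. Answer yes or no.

yes

1960 mod 4 = 0, so it is a leap year in the Julian calendar.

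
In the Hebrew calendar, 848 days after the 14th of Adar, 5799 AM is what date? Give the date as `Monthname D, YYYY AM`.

Counting 848 days forward from JDN 2465858 reaches JDN 2466706, which is Tammuz 6, 5801 AM.

Tammuz 6, 5801 AM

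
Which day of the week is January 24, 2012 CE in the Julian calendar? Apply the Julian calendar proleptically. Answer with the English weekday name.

In the Gregorian calendar this is 6 February 2012 (JDN 2455964).
Since JDN mod 7 = 0 (0 = Monday), the day is Monday.

Monday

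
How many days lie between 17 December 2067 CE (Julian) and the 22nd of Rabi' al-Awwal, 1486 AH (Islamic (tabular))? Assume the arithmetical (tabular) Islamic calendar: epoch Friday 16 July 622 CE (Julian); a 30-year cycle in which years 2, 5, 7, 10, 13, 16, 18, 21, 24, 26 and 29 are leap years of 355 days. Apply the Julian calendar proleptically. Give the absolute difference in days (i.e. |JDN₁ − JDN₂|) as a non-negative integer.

1626

First date → JDN 2476380; second date → JDN 2474754.
The interval is |2476380 − 2474754| = 1626 days.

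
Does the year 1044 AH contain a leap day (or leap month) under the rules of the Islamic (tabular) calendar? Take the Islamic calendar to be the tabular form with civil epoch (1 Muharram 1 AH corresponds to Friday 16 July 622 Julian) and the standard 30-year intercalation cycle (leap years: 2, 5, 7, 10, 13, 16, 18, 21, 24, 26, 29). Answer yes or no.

yes

Year 1044 AH is year 24 of its 30-year cycle; leap positions are 2, 5, 7, 10, 13, 16, 18, 21, 24, 26, 29, so it is a leap year (355 days).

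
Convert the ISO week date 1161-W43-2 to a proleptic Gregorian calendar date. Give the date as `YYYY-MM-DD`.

1161-10-24

ISO week 1 of 1161 is the week containing the first Thursday of 1161.
Week 43, day 2 (Tuesday) lands on 1161-10-24.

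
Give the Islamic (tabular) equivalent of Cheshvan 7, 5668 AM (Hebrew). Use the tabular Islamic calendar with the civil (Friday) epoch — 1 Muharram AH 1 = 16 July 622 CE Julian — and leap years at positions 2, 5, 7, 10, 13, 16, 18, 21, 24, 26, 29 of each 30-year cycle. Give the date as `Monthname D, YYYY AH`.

Ramadan 8, 1325 AH

The source date corresponds to 15 October 1907 in the Gregorian calendar (JDN 2417864).
That day falls on 8 Ramadan 1325 AH in the tabular Islamic calendar.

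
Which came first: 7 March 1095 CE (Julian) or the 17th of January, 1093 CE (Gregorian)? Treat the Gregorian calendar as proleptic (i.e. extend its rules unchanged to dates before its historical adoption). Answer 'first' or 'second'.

second

First date → JDN 2121072; second date → JDN 2120287.
JDN 2120287 < JDN 2121072, so the second date is earlier.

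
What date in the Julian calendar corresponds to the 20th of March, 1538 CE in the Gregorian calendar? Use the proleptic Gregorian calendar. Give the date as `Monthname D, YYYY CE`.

March 10, 1538 CE

The Julian–Gregorian offset here is 10 days (Julian trailing).
20 March 1538 Gregorian − 10 days → 10 March 1538 Julian.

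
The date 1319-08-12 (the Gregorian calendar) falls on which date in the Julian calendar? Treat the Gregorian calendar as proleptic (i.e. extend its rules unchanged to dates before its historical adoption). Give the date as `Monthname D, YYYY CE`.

At this point the Julian calendar is 8 days behind the Gregorian.
12 August 1319 Gregorian − 8 days → 4 August 1319 Julian.

August 4, 1319 CE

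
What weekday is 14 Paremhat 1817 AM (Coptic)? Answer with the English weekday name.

This is JDN 2488517 (24 March 2101 Gregorian).
JDN 2488517 mod 7 = 3, and JDN 0 was a Monday, so this is a Thursday.

Thursday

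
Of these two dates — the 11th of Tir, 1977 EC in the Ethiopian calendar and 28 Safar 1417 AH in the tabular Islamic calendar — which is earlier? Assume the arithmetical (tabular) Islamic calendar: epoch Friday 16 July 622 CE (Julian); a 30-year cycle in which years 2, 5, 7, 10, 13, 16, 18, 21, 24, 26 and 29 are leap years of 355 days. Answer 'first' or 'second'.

first

The two dates have Julian Day Numbers 2446085 and 2450280 respectively.
Since 2446085 < 2450280, the first date comes first.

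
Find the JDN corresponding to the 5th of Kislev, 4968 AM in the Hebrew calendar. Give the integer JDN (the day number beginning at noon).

2162245

Equivalently 4 December 1207 (proleptic Gregorian).
JDN 2451545 is 1 January 2000 CE (Gregorian); the target day is −289300 days from there, so JDN = 2162245.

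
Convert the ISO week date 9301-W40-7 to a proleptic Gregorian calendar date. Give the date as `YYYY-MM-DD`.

9301-10-09

ISO week 1 of 9301 is the week containing the first Thursday of 9301.
Week 40, day 7 (Sunday) lands on 9301-10-09.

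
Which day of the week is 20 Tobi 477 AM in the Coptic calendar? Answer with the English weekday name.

Thursday

Equivalently 19 January 761 Gregorian, JDN 1999028.
1999028 ≡ 3 (mod 7); counting from Monday = 0 gives Thursday.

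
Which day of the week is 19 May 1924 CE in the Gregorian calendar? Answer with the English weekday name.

Since JDN mod 7 = 0 (0 = Monday), the day is Monday.

Monday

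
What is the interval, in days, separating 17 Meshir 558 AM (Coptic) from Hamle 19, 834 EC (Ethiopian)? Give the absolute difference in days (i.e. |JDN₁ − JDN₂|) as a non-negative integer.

152

First date → JDN 2028640; second date → JDN 2028792.
The interval is |2028640 − 2028792| = 152 days.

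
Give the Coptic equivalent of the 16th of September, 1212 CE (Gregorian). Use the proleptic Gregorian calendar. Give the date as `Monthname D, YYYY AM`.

Thout 12, 929 AM

Julian Day Number of the source date = 2163993.
Converting JDN 2163993 to the Coptic calendar gives 12 Thout 929 AM.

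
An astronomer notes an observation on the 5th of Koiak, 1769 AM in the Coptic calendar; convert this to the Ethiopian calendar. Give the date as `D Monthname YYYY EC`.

The source date corresponds to 14 December 2052 in the Gregorian calendar (JDN 2470886).
That day falls on 5 Tahsas 2045 EC in the Ethiopian calendar.

5 Tahsas 2045 EC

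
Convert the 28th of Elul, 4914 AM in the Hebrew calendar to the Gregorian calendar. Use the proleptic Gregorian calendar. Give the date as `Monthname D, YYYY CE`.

September 14, 1154 CE

Julian Day Number of the source date = 2142806.
Converting JDN 2142806 to the Gregorian calendar gives 14 September 1154 CE.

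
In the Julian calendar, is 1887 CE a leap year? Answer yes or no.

1887 mod 4 = 3, so it is a common year in the Julian calendar.

no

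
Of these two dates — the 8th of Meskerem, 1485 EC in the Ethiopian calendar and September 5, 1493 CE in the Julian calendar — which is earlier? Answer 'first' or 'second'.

The two dates have Julian Day Numbers 2266259 and 2266624 respectively.
Since 2266259 < 2266624, the first date comes first.

first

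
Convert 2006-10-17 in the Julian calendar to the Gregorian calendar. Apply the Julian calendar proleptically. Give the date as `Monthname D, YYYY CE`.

The Julian–Gregorian offset here is 13 days (Julian trailing).
17 October 2006 Julian + 13 days → 30 October 2006 Gregorian.

October 30, 2006 CE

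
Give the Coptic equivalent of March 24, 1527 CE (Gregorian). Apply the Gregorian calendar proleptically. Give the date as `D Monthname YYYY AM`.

Both dates share Julian Day Number 2278867; in the Coptic calendar that is 18 Paremhat 1243 AM.

18 Paremhat 1243 AM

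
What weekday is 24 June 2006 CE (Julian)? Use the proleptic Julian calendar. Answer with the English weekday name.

Friday

This is JDN 2453924 (7 July 2006 Gregorian).
2453924 ≡ 4 (mod 7); counting from Monday = 0 gives Friday.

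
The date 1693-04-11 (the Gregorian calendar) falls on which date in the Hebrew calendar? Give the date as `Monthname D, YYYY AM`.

Both dates share Julian Day Number 2339517; in the Hebrew calendar that is 5 Nisan 5453 AM.

Nisan 5, 5453 AM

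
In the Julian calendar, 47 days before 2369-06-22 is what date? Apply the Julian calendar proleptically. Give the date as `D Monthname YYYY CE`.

6 May 2369 CE

Counting 47 days back from JDN 2586508 reaches JDN 2586461, which is 6 May 2369 CE.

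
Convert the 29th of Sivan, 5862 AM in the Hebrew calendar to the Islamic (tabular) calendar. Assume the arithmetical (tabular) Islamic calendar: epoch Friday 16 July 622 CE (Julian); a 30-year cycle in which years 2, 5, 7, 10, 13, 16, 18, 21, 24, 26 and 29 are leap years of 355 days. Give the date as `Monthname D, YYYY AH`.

Julian Day Number of the source date = 2488966.
Converting JDN 2488966 to the tabular Islamic calendar gives 29 Rabi' al-Thani 1526 AH.

Rabi' al-Thani 29, 1526 AH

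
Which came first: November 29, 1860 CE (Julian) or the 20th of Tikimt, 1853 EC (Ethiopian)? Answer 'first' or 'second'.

second

First date → JDN 2400756; second date → JDN 2400713.
JDN 2400713 < JDN 2400756, so the second date is earlier.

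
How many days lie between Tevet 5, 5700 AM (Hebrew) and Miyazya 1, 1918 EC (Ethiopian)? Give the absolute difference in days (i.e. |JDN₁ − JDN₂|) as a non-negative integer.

5000

First date → JDN 2429615; second date → JDN 2424615.
The interval is |2429615 − 2424615| = 5000 days.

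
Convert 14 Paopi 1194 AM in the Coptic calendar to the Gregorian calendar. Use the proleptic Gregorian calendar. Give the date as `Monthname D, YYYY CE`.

Julian Day Number of the source date = 2260816.
Converting JDN 2260816 to the Gregorian calendar gives 20 October 1477 CE.

October 20, 1477 CE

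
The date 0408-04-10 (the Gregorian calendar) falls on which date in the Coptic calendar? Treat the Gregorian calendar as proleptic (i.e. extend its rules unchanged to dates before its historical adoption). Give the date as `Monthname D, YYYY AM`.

Both dates share Julian Day Number 1870179; in the Coptic calendar that is 14 Parmouti 124 AM.

Parmouti 14, 124 AM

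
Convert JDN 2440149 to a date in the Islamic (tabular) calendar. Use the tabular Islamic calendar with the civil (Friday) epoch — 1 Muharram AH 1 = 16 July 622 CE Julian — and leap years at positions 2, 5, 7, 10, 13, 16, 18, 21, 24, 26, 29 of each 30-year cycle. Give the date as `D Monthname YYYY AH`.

The Gregorian equivalent of JDN 2440149 is 19 October 1968.
In the tabular Islamic calendar that day is 26 Rajab 1388 AH.

26 Rajab 1388 AH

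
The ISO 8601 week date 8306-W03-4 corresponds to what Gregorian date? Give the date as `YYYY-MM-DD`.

8306-01-18

ISO week 1 of 8306 is the week containing the first Thursday of 8306.
Week 3, day 4 (Thursday) lands on 8306-01-18.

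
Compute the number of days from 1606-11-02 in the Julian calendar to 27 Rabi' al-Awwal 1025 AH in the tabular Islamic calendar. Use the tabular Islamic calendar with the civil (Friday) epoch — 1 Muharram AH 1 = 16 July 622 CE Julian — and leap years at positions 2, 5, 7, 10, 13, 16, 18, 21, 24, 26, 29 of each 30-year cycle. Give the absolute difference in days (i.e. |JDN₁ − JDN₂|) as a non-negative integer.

3441

JDN of the first date = 2307955.
JDN of the second date = 2311396.
|2311396 − 2307955| = 3441.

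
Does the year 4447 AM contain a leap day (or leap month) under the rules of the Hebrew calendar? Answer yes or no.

Hebrew year 4447 is year 1 of its 19-year Metonic cycle; leap years are at positions 3, 6, 8, 11, 14, 17, 19, so it is a common year (12 months).

no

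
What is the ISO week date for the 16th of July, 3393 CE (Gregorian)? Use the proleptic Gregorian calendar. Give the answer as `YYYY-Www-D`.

3393-W29-2

The weekday is Tuesday (ISO weekday 2).
That Tuesday belongs to ISO week 29 of ISO year 3393.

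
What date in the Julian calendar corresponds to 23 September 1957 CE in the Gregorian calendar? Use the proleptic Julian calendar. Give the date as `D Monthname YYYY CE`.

10 September 1957 CE

At this point the Julian calendar is 13 days behind the Gregorian.
23 September 1957 Gregorian − 13 days → 10 September 1957 Julian.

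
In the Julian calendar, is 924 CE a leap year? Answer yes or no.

yes

924 mod 4 = 0, so it is a leap year in the Julian calendar.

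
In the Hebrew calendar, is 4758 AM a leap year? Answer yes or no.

yes

Hebrew year 4758 is year 8 of its 19-year Metonic cycle; leap years are at positions 3, 6, 8, 11, 14, 17, 19, so it is a leap year (13 months).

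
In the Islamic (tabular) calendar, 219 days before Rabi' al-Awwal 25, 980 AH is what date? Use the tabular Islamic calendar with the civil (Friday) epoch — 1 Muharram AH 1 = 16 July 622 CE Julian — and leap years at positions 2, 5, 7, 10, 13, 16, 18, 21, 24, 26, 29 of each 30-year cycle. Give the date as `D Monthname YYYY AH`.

JDN of Rabi' al-Awwal 25, 980 AH = 2295448.
2295448 − 219 = 2295229.
JDN 2295229 in the tabular Islamic calendar is 12 Sha'ban 979 AH.

12 Sha'ban 979 AH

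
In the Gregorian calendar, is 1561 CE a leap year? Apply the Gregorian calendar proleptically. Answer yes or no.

1561 is not divisible by 4, so it is a common year.

no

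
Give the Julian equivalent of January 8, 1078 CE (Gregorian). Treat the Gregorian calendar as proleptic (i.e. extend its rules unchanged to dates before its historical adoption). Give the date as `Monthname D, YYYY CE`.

January 2, 1078 CE

At this point the Julian calendar is 6 days behind the Gregorian.
8 January 1078 Gregorian − 6 days → 2 January 1078 Julian.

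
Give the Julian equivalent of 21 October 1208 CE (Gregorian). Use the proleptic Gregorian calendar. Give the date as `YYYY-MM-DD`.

The Julian–Gregorian offset here is 7 days (Julian trailing).
21 October 1208 Gregorian − 7 days → 14 October 1208 Julian.

1208-10-14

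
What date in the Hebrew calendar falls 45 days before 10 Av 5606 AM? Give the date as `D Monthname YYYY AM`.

JDN of 10 Av 5606 AM = 2395511.
2395511 − 45 = 2395466.
JDN 2395466 in the Hebrew calendar is 24 Sivan 5606 AM.

24 Sivan 5606 AM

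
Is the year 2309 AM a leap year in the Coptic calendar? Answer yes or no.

2309 mod 4 = 1; in the Coptic calendar a year is leap when year mod 4 = 3, so it is a common year.

no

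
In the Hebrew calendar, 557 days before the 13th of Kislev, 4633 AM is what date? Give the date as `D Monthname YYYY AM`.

Counting 557 days back from JDN 2039878 reaches JDN 2039321, which is 16 Iyar 4631 AM.

16 Iyar 4631 AM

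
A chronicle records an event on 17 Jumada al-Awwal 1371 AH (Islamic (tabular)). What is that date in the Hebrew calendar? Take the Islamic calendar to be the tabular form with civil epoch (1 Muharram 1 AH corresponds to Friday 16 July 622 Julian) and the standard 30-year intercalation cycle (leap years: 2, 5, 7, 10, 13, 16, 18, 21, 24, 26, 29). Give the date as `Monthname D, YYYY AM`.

Shevat 17, 5712 AM

Julian Day Number of the source date = 2434056.
Converting JDN 2434056 to the Hebrew calendar gives 17 Shevat 5712 AM.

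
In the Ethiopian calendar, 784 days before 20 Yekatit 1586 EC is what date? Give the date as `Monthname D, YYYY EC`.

The starting date is JDN 2303311; 2303311 − 784 = 2302527.
JDN 2302527 corresponds to Tahsas 26, 1584 EC.

Tahsas 26, 1584 EC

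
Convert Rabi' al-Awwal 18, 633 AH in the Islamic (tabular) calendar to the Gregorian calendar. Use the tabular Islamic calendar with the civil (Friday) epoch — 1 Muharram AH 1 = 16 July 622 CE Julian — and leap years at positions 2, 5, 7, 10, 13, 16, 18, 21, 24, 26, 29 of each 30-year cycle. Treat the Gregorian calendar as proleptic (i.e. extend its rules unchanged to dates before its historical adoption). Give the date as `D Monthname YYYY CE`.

8 December 1235 CE

Both dates share Julian Day Number 2172476; in the Gregorian calendar that is 8 December 1235 CE.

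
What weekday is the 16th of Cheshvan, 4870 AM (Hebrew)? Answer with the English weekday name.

Tuesday

This is JDN 2126405 (19 October 1109 Gregorian).
Since JDN mod 7 = 1 (0 = Monday), the day is Tuesday.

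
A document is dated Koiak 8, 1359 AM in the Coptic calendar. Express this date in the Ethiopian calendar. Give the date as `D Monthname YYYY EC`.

Both dates share Julian Day Number 2321136; in the Ethiopian calendar that is 8 Tahsas 1635 EC.

8 Tahsas 1635 EC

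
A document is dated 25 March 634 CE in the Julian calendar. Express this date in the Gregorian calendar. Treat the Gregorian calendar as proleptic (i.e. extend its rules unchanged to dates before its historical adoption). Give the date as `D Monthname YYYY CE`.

At this point the Julian calendar is 3 days behind the Gregorian.
25 March 634 Julian + 3 days → 28 March 634 Gregorian.

28 March 634 CE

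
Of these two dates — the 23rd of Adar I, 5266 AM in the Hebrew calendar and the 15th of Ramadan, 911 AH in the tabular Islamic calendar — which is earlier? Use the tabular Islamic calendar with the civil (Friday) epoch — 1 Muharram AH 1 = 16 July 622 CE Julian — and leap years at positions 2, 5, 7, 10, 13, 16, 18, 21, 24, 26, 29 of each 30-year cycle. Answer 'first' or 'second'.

The two dates have Julian Day Numbers 2271172 and 2271164 respectively.
Since 2271164 < 2271172, the second date comes first.

second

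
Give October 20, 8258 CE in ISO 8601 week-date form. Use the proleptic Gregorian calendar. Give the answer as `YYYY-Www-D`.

8258-W42-3

The weekday is Wednesday (ISO weekday 3).
That Wednesday belongs to ISO week 42 of ISO year 8258.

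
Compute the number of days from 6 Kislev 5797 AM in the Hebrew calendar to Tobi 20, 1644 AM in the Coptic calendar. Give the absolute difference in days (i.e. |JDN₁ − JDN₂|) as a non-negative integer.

JDN of the first date = 2465023.
JDN of the second date = 2425275.
|2425275 − 2465023| = 39748.

39748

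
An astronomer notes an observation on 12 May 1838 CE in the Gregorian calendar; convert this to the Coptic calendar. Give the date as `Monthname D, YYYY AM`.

Pashons 5, 1554 AM

Julian Day Number of the source date = 2392507.
Converting JDN 2392507 to the Coptic calendar gives 5 Pashons 1554 AM.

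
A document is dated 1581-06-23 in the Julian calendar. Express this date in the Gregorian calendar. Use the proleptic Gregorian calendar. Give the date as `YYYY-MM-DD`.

1581-07-03

The Julian–Gregorian offset here is 10 days (Julian trailing).
23 June 1581 Julian + 10 days → 3 July 1581 Gregorian.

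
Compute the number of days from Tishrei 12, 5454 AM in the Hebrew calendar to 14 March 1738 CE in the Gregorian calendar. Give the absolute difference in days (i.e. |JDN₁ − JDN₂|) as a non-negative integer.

16223

JDN of the first date = 2339701.
JDN of the second date = 2355924.
|2355924 − 2339701| = 16223.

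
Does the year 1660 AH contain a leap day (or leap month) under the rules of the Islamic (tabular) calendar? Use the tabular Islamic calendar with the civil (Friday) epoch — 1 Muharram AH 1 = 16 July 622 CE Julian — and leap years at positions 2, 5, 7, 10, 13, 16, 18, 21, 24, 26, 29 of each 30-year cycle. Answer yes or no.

Year 1660 AH is year 10 of its 30-year cycle; leap positions are 2, 5, 7, 10, 13, 16, 18, 21, 24, 26, 29, so it is a leap year (355 days).

yes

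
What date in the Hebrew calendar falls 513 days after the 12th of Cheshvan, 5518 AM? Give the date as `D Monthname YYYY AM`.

The starting date is JDN 2363090; 2363090 + 513 = 2363603.
JDN 2363603 corresponds to 24 Adar 5519 AM.

24 Adar 5519 AM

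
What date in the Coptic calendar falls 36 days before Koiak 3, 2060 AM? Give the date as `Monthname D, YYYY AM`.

JDN of Koiak 3, 2060 AM = 2577172.
2577172 − 36 = 2577136.
JDN 2577136 in the Coptic calendar is Paopi 27, 2060 AM.

Paopi 27, 2060 AM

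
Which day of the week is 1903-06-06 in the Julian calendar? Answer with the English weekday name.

In the Gregorian calendar this is 19 June 1903 (JDN 2416285).
JDN 2416285 mod 7 = 4, and JDN 0 was a Monday, so this is a Friday.

Friday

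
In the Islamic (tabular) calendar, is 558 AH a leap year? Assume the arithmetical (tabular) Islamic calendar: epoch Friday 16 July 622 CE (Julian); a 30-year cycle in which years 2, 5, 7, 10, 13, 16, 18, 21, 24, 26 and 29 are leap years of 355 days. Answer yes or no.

Year 558 AH is year 18 of its 30-year cycle; leap positions are 2, 5, 7, 10, 13, 16, 18, 21, 24, 26, 29, so it is a leap year (355 days).

yes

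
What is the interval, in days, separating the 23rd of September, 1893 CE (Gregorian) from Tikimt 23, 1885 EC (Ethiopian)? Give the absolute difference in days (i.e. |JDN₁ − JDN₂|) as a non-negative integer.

326

First date → JDN 2412730; second date → JDN 2412404.
The interval is |2412730 − 2412404| = 326 days.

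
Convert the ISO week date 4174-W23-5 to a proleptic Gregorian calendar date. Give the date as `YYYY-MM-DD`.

4174-06-10

ISO week 1 of 4174 is the week containing the first Thursday of 4174.
Week 23, day 5 (Friday) lands on 4174-06-10.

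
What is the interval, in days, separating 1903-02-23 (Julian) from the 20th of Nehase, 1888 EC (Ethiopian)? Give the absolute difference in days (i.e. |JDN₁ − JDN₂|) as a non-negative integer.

2385

JDN of the first date = 2416182.
JDN of the second date = 2413797.
|2413797 − 2416182| = 2385.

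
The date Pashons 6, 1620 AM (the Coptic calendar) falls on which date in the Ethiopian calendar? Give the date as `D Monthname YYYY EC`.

6 Ginbot 1896 EC

Julian Day Number of the source date = 2416615.
Converting JDN 2416615 to the Ethiopian calendar gives 6 Ginbot 1896 EC.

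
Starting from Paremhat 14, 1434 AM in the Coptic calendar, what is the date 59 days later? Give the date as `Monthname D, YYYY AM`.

Pashons 13, 1434 AM

The starting date is JDN 2348626; 2348626 + 59 = 2348685.
JDN 2348685 corresponds to Pashons 13, 1434 AM.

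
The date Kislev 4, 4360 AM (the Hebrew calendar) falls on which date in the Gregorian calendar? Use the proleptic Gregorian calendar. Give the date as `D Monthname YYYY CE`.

Julian Day Number of the source date = 1940174.
Converting JDN 1940174 to the Gregorian calendar gives 30 November 599 CE.

30 November 599 CE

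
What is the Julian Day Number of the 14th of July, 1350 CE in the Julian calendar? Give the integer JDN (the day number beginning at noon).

2214340

In the proleptic Gregorian calendar the same day is 22 July 1350.
JDN 2400001 is 17 November 1858 CE (Gregorian), MJD 0; the target day is −185661 days from there, so JDN = 2214340.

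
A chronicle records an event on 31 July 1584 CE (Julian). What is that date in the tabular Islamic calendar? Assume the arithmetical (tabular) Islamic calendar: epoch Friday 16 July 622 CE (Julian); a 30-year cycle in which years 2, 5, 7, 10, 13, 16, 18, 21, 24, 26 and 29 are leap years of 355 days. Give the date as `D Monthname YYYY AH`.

3 Sha'ban 992 AH

Julian Day Number of the source date = 2299826.
Converting JDN 2299826 to the tabular Islamic calendar gives 3 Sha'ban 992 AH.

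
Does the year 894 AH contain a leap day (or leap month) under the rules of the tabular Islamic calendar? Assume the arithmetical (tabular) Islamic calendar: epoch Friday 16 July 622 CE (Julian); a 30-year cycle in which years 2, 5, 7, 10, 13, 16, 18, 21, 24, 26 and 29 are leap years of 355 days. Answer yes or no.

yes

Year 894 AH is year 24 of its 30-year cycle; leap positions are 2, 5, 7, 10, 13, 16, 18, 21, 24, 26, 29, so it is a leap year (355 days).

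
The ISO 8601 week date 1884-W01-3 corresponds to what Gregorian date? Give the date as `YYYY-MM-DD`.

ISO week 1 of 1884 is the week containing the first Thursday of 1884.
Week 1, day 3 (Wednesday) lands on 1884-01-02.

1884-01-02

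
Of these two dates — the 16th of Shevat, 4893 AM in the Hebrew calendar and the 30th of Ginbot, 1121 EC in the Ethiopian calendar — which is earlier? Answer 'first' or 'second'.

second

First date → JDN 2134910; second date → JDN 2133570.
JDN 2133570 < JDN 2134910, so the second date is earlier.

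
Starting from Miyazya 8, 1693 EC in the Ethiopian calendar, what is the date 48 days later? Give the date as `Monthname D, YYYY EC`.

JDN of Miyazya 8, 1693 EC = 2342441.
2342441 + 48 = 2342489.
JDN 2342489 in the Ethiopian calendar is Ginbot 26, 1693 EC.

Ginbot 26, 1693 EC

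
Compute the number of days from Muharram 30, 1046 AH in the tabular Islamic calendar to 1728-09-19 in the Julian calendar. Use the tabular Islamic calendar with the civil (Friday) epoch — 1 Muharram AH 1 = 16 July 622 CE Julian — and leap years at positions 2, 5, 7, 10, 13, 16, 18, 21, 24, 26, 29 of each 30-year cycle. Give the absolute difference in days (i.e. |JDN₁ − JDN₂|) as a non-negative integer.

33690

First date → JDN 2318782; second date → JDN 2352472.
The interval is |2318782 − 2352472| = 33690 days.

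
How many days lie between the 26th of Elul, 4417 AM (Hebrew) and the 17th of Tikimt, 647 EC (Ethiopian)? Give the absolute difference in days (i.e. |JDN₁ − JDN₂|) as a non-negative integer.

1062

First date → JDN 1961280; second date → JDN 1960218.
The interval is |1961280 − 1960218| = 1062 days.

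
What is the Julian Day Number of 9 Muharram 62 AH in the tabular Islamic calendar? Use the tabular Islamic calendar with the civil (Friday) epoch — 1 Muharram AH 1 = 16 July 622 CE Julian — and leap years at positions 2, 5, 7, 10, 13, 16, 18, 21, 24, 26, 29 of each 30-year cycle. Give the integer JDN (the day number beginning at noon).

In the proleptic Gregorian calendar the same day is 1 October 681.
JDN 2299161 is 15 October 1582 CE (Gregorian); the target day is −329097 days from there, so JDN = 1970064.

1970064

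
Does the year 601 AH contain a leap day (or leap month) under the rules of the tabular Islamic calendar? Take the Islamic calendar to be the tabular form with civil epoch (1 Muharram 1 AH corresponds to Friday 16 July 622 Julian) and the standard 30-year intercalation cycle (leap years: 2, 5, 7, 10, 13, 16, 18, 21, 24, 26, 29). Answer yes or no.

no

Year 601 AH is year 1 of its 30-year cycle; leap positions are 2, 5, 7, 10, 13, 16, 18, 21, 24, 26, 29, so it is a common year (354 days).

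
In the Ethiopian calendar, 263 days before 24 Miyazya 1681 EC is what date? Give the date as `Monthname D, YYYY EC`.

Nehase 6, 1680 EC

JDN of 24 Miyazya 1681 EC = 2338074.
2338074 − 263 = 2337811.
JDN 2337811 in the Ethiopian calendar is Nehase 6, 1680 EC.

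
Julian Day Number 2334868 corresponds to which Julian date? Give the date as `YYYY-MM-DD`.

1680-07-09

The Gregorian equivalent of JDN 2334868 is 19 July 1680.
In the Julian calendar that day is 1680-07-09.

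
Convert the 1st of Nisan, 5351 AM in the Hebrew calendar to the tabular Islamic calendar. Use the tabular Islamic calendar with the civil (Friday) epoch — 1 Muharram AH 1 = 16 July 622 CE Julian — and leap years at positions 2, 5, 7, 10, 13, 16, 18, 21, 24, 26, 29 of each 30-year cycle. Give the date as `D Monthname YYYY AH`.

30 Jumada al-Awwal 999 AH

The source date corresponds to 26 March 1591 in the Gregorian calendar (JDN 2302245).
That day falls on 30 Jumada al-Awwal 999 AH in the tabular Islamic calendar.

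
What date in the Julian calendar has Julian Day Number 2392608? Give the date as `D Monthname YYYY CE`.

The Gregorian equivalent of JDN 2392608 is 21 August 1838.
In the Julian calendar that day is 9 August 1838 CE.

9 August 1838 CE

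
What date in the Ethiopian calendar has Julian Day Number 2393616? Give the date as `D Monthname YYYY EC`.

JDN 2393616 is 25 May 1841 in the Gregorian calendar.
In the Ethiopian calendar that day is 18 Ginbot 1833 EC.

18 Ginbot 1833 EC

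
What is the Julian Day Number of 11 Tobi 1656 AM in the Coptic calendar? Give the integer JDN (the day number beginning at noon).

Equivalently 20 January 1940 (Gregorian).
JDN 2400001 is 17 November 1858 CE (Gregorian), MJD 0; the target day is +29648 days from there, so JDN = 2429649.

2429649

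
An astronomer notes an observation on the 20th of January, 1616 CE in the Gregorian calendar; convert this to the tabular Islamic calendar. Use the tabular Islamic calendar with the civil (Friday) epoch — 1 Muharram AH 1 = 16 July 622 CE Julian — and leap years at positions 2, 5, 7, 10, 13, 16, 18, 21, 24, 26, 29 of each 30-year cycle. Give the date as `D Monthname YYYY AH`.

1 Muharram 1025 AH

Julian Day Number of the source date = 2311311.
Converting JDN 2311311 to the tabular Islamic calendar gives 1 Muharram 1025 AH.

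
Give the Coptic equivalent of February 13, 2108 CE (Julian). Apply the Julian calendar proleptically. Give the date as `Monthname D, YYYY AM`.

Meshir 18, 1824 AM

Julian Day Number of the source date = 2491048.
Converting JDN 2491048 to the Coptic calendar gives 18 Meshir 1824 AM.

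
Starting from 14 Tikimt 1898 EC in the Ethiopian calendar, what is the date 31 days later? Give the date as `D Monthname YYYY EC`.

15 Hidar 1898 EC

JDN of 14 Tikimt 1898 EC = 2417143.
2417143 + 31 = 2417174.
JDN 2417174 in the Ethiopian calendar is 15 Hidar 1898 EC.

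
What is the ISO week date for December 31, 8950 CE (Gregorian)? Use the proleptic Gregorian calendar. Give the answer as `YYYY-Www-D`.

8950-W53-4

The weekday is Thursday (ISO weekday 4).
That Thursday belongs to ISO week 53 of ISO year 8950.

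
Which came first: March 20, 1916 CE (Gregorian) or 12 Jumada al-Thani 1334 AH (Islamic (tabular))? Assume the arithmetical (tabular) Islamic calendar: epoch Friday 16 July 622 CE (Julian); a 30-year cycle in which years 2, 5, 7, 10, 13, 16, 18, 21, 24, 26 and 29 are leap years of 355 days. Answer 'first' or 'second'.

Converting both to JDN: 2420943 vs 2420970; the smaller is the first.

first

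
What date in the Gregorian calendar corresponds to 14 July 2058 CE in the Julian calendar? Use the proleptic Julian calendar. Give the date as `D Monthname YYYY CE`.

27 July 2058 CE

The Julian–Gregorian offset here is 13 days (Julian trailing).
14 July 2058 Julian + 13 days → 27 July 2058 Gregorian.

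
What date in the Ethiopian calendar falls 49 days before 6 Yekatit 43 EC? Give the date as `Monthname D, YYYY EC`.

Tahsas 17, 43 EC

Counting 49 days back from JDN 1739716 reaches JDN 1739667, which is Tahsas 17, 43 EC.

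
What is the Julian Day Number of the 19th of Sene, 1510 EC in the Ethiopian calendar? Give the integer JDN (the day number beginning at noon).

2275671

In the proleptic Gregorian calendar the same day is 23 June 1518.
JDN 2451545 is 1 January 2000 CE (Gregorian); the target day is −175874 days from there, so JDN = 2275671.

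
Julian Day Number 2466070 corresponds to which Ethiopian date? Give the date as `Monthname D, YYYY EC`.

JDN 2466070 is 8 October 2039 in the Gregorian calendar.
In the Ethiopian calendar that day is Meskerem 27, 2032 EC.

Meskerem 27, 2032 EC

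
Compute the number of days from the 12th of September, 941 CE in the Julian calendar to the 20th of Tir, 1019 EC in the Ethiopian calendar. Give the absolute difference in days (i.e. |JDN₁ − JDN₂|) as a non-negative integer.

JDN of the first date = 2065013.
JDN of the second date = 2096184.
|2096184 − 2065013| = 31171.

31171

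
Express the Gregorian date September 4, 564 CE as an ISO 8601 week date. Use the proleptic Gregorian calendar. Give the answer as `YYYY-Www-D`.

The weekday is Tuesday (ISO weekday 2).
That Tuesday belongs to ISO week 36 of ISO year 564.

0564-W36-2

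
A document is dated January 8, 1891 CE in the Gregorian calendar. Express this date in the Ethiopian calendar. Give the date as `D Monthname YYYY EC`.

1 Tir 1883 EC

Julian Day Number of the source date = 2411741.
Converting JDN 2411741 to the Ethiopian calendar gives 1 Tir 1883 EC.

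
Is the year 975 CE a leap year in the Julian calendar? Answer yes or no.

no

975 mod 4 = 3, so it is a common year in the Julian calendar.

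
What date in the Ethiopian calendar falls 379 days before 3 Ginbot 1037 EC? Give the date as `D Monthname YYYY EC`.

The starting date is JDN 2102862; 2102862 − 379 = 2102483.
JDN 2102483 corresponds to 19 Miyazya 1036 EC.

19 Miyazya 1036 EC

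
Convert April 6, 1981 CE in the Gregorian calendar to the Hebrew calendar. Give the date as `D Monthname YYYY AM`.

2 Nisan 5741 AM

Julian Day Number of the source date = 2444701.
Converting JDN 2444701 to the Hebrew calendar gives 2 Nisan 5741 AM.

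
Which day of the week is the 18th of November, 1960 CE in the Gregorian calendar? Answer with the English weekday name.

Friday

2437257 ≡ 4 (mod 7); counting from Monday = 0 gives Friday.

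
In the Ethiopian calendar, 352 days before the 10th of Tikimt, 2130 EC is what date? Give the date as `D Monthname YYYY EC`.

23 Tikimt 2129 EC

Counting 352 days back from JDN 2501877 reaches JDN 2501525, which is 23 Tikimt 2129 EC.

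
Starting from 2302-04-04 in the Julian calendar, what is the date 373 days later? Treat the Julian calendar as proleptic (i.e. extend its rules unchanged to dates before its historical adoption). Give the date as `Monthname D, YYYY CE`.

April 12, 2303 CE

JDN of 2302-04-04 = 2561957.
2561957 + 373 = 2562330.
JDN 2562330 in the Julian calendar is April 12, 2303 CE.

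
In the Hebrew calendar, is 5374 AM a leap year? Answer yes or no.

no

Hebrew year 5374 is year 16 of its 19-year Metonic cycle; leap years are at positions 3, 6, 8, 11, 14, 17, 19, so it is a common year (12 months).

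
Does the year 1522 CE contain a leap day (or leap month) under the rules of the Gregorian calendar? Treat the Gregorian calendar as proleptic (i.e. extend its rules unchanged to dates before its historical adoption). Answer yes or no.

1522 is not divisible by 4, so it is a common year.

no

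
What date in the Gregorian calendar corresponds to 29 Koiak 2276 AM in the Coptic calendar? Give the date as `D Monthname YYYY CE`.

Both dates share Julian Day Number 2656092; in the Gregorian calendar that is 12 January 2560 CE.

12 January 2560 CE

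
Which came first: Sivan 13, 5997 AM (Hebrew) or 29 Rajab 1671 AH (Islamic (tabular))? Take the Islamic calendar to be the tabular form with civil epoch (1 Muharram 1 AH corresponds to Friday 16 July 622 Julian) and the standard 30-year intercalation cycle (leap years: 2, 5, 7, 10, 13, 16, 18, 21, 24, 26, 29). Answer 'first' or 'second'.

The two dates have Julian Day Numbers 2538265 and 2540437 respectively.
Since 2538265 < 2540437, the first date comes first.

first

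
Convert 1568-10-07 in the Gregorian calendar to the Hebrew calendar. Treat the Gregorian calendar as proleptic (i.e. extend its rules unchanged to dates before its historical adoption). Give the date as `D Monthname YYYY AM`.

5 Tishrei 5329 AM

Julian Day Number of the source date = 2294040.
Converting JDN 2294040 to the Hebrew calendar gives 5 Tishrei 5329 AM.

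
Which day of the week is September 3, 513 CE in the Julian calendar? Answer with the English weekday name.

Equivalently 5 September 513 Gregorian, JDN 1908677.
Since JDN mod 7 = 1 (0 = Monday), the day is Tuesday.

Tuesday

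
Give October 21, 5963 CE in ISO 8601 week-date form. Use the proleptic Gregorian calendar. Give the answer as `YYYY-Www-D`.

The weekday is Monday (ISO weekday 1).
That Monday belongs to ISO week 43 of ISO year 5963.

5963-W43-1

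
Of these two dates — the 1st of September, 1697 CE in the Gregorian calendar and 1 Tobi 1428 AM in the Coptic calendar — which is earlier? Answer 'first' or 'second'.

The two dates have Julian Day Numbers 2341121 and 2346362 respectively.
Since 2341121 < 2346362, the first date comes first.

first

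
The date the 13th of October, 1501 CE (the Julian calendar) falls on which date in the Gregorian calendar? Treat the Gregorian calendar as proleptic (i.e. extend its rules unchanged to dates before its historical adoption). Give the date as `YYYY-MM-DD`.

At this point the Julian calendar is 10 days behind the Gregorian.
13 October 1501 Julian + 10 days → 23 October 1501 Gregorian.

1501-10-23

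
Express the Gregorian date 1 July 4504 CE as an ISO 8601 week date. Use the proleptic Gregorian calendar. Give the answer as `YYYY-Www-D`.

The weekday is Tuesday (ISO weekday 2).
That Tuesday belongs to ISO week 27 of ISO year 4504.

4504-W27-2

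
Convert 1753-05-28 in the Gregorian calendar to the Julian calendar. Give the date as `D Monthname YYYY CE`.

17 May 1753 CE

At this point the Julian calendar is 11 days behind the Gregorian.
28 May 1753 Gregorian − 11 days → 17 May 1753 Julian.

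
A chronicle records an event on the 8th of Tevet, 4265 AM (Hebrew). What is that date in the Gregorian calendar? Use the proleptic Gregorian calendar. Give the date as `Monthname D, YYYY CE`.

January 2, 505 CE

Both dates share Julian Day Number 1905509; in the Gregorian calendar that is 2 January 505 CE.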